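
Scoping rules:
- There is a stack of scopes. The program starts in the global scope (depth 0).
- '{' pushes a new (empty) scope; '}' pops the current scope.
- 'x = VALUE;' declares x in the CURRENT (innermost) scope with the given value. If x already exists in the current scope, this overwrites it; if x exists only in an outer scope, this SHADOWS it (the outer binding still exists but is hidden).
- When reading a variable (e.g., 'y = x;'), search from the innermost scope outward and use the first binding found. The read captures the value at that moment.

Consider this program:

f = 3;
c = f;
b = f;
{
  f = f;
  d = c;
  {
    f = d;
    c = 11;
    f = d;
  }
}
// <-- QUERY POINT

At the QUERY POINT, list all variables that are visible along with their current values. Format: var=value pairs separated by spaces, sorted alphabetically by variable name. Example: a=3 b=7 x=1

Step 1: declare f=3 at depth 0
Step 2: declare c=(read f)=3 at depth 0
Step 3: declare b=(read f)=3 at depth 0
Step 4: enter scope (depth=1)
Step 5: declare f=(read f)=3 at depth 1
Step 6: declare d=(read c)=3 at depth 1
Step 7: enter scope (depth=2)
Step 8: declare f=(read d)=3 at depth 2
Step 9: declare c=11 at depth 2
Step 10: declare f=(read d)=3 at depth 2
Step 11: exit scope (depth=1)
Step 12: exit scope (depth=0)
Visible at query point: b=3 c=3 f=3

Answer: b=3 c=3 f=3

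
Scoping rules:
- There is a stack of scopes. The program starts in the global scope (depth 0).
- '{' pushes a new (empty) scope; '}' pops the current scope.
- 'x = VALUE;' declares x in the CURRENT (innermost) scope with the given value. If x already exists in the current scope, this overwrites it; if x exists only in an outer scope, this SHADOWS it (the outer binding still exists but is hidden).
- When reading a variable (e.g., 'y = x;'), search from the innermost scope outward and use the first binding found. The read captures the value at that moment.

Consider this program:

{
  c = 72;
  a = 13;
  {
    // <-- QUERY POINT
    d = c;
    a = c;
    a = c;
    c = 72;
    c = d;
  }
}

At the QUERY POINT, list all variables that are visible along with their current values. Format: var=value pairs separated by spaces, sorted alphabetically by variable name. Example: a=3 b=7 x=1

Step 1: enter scope (depth=1)
Step 2: declare c=72 at depth 1
Step 3: declare a=13 at depth 1
Step 4: enter scope (depth=2)
Visible at query point: a=13 c=72

Answer: a=13 c=72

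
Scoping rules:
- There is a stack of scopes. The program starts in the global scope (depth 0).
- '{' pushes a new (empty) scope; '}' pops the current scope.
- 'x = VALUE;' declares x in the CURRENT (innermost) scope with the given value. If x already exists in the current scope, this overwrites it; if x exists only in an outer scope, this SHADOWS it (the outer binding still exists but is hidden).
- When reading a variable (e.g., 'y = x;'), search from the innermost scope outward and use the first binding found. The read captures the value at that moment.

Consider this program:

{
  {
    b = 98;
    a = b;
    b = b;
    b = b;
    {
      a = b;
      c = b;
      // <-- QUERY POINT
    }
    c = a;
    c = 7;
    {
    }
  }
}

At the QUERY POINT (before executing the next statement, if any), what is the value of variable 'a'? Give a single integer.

Step 1: enter scope (depth=1)
Step 2: enter scope (depth=2)
Step 3: declare b=98 at depth 2
Step 4: declare a=(read b)=98 at depth 2
Step 5: declare b=(read b)=98 at depth 2
Step 6: declare b=(read b)=98 at depth 2
Step 7: enter scope (depth=3)
Step 8: declare a=(read b)=98 at depth 3
Step 9: declare c=(read b)=98 at depth 3
Visible at query point: a=98 b=98 c=98

Answer: 98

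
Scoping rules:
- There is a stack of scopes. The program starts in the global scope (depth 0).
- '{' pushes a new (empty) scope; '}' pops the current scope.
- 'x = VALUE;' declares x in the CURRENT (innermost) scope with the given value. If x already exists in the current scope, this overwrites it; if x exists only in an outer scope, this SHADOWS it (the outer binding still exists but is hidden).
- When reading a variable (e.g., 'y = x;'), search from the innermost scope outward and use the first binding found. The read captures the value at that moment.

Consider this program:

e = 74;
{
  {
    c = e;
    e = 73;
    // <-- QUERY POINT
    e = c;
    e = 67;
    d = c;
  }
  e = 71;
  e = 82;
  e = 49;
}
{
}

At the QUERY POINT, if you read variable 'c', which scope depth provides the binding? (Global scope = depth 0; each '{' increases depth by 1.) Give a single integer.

Answer: 2

Derivation:
Step 1: declare e=74 at depth 0
Step 2: enter scope (depth=1)
Step 3: enter scope (depth=2)
Step 4: declare c=(read e)=74 at depth 2
Step 5: declare e=73 at depth 2
Visible at query point: c=74 e=73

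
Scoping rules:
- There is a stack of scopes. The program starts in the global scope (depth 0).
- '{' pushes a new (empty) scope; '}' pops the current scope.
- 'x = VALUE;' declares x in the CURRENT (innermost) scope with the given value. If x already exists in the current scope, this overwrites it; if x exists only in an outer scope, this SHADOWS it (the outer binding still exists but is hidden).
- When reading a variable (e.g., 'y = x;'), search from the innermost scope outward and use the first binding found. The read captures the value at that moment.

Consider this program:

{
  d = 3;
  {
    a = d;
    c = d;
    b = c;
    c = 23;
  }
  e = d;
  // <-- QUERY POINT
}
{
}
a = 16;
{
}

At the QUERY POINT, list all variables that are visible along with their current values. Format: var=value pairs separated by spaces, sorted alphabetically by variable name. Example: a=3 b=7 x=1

Answer: d=3 e=3

Derivation:
Step 1: enter scope (depth=1)
Step 2: declare d=3 at depth 1
Step 3: enter scope (depth=2)
Step 4: declare a=(read d)=3 at depth 2
Step 5: declare c=(read d)=3 at depth 2
Step 6: declare b=(read c)=3 at depth 2
Step 7: declare c=23 at depth 2
Step 8: exit scope (depth=1)
Step 9: declare e=(read d)=3 at depth 1
Visible at query point: d=3 e=3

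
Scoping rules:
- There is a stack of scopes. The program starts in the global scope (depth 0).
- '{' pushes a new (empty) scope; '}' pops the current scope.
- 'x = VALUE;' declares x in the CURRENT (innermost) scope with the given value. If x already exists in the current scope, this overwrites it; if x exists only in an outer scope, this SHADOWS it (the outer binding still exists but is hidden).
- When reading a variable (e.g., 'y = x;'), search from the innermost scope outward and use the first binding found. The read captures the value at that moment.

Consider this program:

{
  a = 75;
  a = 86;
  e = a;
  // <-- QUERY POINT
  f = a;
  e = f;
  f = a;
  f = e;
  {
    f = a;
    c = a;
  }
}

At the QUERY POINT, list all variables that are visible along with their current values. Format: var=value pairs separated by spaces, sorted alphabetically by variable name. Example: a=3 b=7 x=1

Answer: a=86 e=86

Derivation:
Step 1: enter scope (depth=1)
Step 2: declare a=75 at depth 1
Step 3: declare a=86 at depth 1
Step 4: declare e=(read a)=86 at depth 1
Visible at query point: a=86 e=86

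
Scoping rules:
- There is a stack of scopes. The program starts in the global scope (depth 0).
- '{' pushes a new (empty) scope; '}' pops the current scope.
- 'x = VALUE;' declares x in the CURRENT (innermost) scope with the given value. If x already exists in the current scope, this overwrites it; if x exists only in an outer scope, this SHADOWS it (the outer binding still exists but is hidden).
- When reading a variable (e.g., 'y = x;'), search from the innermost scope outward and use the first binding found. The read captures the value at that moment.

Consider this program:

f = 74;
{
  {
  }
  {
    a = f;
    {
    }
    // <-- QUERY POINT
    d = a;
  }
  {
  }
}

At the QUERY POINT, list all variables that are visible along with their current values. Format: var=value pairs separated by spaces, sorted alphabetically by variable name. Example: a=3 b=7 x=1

Answer: a=74 f=74

Derivation:
Step 1: declare f=74 at depth 0
Step 2: enter scope (depth=1)
Step 3: enter scope (depth=2)
Step 4: exit scope (depth=1)
Step 5: enter scope (depth=2)
Step 6: declare a=(read f)=74 at depth 2
Step 7: enter scope (depth=3)
Step 8: exit scope (depth=2)
Visible at query point: a=74 f=74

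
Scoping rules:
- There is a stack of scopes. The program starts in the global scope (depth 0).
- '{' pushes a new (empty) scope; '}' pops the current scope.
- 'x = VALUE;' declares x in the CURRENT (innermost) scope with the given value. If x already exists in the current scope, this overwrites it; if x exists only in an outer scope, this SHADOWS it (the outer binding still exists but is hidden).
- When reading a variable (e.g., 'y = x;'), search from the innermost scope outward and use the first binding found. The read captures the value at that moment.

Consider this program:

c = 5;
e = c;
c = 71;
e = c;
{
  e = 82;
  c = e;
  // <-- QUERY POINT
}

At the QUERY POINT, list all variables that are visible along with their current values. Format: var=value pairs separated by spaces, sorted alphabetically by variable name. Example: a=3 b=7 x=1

Step 1: declare c=5 at depth 0
Step 2: declare e=(read c)=5 at depth 0
Step 3: declare c=71 at depth 0
Step 4: declare e=(read c)=71 at depth 0
Step 5: enter scope (depth=1)
Step 6: declare e=82 at depth 1
Step 7: declare c=(read e)=82 at depth 1
Visible at query point: c=82 e=82

Answer: c=82 e=82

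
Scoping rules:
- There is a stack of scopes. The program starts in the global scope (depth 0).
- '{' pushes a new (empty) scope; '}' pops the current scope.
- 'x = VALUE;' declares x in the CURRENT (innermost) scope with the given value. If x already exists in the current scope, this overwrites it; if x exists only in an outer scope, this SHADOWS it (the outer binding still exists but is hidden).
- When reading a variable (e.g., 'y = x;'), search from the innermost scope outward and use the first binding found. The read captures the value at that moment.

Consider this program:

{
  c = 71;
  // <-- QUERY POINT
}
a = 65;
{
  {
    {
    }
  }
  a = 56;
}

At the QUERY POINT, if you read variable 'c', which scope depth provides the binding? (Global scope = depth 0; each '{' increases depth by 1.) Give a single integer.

Answer: 1

Derivation:
Step 1: enter scope (depth=1)
Step 2: declare c=71 at depth 1
Visible at query point: c=71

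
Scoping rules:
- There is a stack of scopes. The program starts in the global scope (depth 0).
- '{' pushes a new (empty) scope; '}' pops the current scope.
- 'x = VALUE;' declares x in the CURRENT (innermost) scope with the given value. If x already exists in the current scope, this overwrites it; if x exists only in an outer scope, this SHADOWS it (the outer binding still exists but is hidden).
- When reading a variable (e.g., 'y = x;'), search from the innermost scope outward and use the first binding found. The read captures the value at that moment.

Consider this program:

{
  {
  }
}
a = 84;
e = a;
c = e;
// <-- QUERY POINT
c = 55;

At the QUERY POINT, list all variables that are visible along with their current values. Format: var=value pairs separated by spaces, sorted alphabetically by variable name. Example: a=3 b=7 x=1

Answer: a=84 c=84 e=84

Derivation:
Step 1: enter scope (depth=1)
Step 2: enter scope (depth=2)
Step 3: exit scope (depth=1)
Step 4: exit scope (depth=0)
Step 5: declare a=84 at depth 0
Step 6: declare e=(read a)=84 at depth 0
Step 7: declare c=(read e)=84 at depth 0
Visible at query point: a=84 c=84 e=84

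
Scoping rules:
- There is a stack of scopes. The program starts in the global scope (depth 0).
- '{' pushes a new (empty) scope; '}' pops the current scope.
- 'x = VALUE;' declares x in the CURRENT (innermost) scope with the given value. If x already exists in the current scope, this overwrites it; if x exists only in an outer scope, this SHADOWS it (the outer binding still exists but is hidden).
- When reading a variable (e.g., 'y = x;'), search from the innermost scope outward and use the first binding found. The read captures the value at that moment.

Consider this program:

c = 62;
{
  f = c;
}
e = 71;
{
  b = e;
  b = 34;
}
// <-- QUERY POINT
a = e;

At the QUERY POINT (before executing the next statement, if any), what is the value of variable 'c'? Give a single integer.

Answer: 62

Derivation:
Step 1: declare c=62 at depth 0
Step 2: enter scope (depth=1)
Step 3: declare f=(read c)=62 at depth 1
Step 4: exit scope (depth=0)
Step 5: declare e=71 at depth 0
Step 6: enter scope (depth=1)
Step 7: declare b=(read e)=71 at depth 1
Step 8: declare b=34 at depth 1
Step 9: exit scope (depth=0)
Visible at query point: c=62 e=71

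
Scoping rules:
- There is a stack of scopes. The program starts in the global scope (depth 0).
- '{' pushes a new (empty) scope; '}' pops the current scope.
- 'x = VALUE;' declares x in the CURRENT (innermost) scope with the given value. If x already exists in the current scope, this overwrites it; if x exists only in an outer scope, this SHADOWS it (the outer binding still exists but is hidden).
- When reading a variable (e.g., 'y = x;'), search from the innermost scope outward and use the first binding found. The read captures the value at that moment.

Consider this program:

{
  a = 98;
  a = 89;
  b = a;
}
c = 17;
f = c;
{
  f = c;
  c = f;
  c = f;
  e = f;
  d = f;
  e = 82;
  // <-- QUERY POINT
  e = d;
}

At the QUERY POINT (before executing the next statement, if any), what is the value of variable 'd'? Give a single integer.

Step 1: enter scope (depth=1)
Step 2: declare a=98 at depth 1
Step 3: declare a=89 at depth 1
Step 4: declare b=(read a)=89 at depth 1
Step 5: exit scope (depth=0)
Step 6: declare c=17 at depth 0
Step 7: declare f=(read c)=17 at depth 0
Step 8: enter scope (depth=1)
Step 9: declare f=(read c)=17 at depth 1
Step 10: declare c=(read f)=17 at depth 1
Step 11: declare c=(read f)=17 at depth 1
Step 12: declare e=(read f)=17 at depth 1
Step 13: declare d=(read f)=17 at depth 1
Step 14: declare e=82 at depth 1
Visible at query point: c=17 d=17 e=82 f=17

Answer: 17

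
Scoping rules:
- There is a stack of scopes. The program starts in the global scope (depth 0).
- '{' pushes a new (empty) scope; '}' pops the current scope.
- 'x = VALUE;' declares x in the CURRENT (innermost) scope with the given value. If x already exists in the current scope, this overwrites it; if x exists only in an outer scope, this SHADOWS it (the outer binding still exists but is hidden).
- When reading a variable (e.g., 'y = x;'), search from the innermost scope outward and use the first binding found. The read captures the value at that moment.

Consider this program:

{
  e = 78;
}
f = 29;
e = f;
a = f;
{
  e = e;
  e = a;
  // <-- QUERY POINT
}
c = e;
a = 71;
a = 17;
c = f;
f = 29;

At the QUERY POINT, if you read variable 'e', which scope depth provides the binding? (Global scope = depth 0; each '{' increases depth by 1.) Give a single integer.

Step 1: enter scope (depth=1)
Step 2: declare e=78 at depth 1
Step 3: exit scope (depth=0)
Step 4: declare f=29 at depth 0
Step 5: declare e=(read f)=29 at depth 0
Step 6: declare a=(read f)=29 at depth 0
Step 7: enter scope (depth=1)
Step 8: declare e=(read e)=29 at depth 1
Step 9: declare e=(read a)=29 at depth 1
Visible at query point: a=29 e=29 f=29

Answer: 1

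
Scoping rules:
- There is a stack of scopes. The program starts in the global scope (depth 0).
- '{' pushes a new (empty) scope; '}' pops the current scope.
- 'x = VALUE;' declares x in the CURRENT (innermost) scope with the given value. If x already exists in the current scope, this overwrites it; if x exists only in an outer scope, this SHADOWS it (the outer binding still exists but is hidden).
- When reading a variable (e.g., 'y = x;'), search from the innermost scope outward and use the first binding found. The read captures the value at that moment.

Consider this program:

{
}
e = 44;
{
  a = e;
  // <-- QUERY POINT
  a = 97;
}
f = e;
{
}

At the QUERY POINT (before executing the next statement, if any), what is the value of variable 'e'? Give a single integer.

Answer: 44

Derivation:
Step 1: enter scope (depth=1)
Step 2: exit scope (depth=0)
Step 3: declare e=44 at depth 0
Step 4: enter scope (depth=1)
Step 5: declare a=(read e)=44 at depth 1
Visible at query point: a=44 e=44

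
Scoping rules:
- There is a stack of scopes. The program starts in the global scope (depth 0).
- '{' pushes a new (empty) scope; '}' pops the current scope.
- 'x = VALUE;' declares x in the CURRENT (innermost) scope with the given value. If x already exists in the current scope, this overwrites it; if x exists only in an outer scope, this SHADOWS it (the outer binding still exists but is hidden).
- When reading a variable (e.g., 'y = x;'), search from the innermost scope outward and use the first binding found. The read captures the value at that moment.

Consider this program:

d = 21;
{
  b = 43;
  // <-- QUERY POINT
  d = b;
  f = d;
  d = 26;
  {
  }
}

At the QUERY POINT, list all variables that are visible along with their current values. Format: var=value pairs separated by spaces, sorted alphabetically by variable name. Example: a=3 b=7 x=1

Answer: b=43 d=21

Derivation:
Step 1: declare d=21 at depth 0
Step 2: enter scope (depth=1)
Step 3: declare b=43 at depth 1
Visible at query point: b=43 d=21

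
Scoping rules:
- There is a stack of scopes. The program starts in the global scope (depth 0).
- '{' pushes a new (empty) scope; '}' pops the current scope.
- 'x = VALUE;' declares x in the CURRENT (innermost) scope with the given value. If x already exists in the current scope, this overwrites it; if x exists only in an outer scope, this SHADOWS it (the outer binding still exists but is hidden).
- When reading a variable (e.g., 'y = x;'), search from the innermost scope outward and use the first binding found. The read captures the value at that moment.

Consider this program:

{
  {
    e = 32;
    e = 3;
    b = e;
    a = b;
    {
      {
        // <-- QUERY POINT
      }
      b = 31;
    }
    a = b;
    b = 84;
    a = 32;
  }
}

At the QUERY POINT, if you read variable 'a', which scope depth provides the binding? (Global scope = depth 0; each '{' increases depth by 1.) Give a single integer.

Step 1: enter scope (depth=1)
Step 2: enter scope (depth=2)
Step 3: declare e=32 at depth 2
Step 4: declare e=3 at depth 2
Step 5: declare b=(read e)=3 at depth 2
Step 6: declare a=(read b)=3 at depth 2
Step 7: enter scope (depth=3)
Step 8: enter scope (depth=4)
Visible at query point: a=3 b=3 e=3

Answer: 2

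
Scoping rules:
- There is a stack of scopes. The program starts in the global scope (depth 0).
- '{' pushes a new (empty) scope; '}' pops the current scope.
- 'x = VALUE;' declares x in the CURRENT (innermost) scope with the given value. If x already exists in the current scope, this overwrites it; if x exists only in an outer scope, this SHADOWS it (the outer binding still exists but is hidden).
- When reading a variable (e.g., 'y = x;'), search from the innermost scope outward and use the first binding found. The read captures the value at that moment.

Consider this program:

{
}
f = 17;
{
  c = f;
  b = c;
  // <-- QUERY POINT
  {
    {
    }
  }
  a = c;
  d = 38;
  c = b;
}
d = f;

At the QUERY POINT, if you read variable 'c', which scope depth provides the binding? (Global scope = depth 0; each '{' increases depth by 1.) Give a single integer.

Step 1: enter scope (depth=1)
Step 2: exit scope (depth=0)
Step 3: declare f=17 at depth 0
Step 4: enter scope (depth=1)
Step 5: declare c=(read f)=17 at depth 1
Step 6: declare b=(read c)=17 at depth 1
Visible at query point: b=17 c=17 f=17

Answer: 1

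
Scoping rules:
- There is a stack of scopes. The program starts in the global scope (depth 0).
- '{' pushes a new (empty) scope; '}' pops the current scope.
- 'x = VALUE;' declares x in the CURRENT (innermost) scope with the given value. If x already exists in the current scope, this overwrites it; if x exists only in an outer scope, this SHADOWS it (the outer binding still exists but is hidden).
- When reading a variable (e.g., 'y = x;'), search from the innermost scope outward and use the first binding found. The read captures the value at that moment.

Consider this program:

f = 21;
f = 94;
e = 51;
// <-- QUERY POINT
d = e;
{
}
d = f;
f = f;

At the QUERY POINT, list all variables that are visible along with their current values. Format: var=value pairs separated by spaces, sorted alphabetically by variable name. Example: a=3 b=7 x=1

Answer: e=51 f=94

Derivation:
Step 1: declare f=21 at depth 0
Step 2: declare f=94 at depth 0
Step 3: declare e=51 at depth 0
Visible at query point: e=51 f=94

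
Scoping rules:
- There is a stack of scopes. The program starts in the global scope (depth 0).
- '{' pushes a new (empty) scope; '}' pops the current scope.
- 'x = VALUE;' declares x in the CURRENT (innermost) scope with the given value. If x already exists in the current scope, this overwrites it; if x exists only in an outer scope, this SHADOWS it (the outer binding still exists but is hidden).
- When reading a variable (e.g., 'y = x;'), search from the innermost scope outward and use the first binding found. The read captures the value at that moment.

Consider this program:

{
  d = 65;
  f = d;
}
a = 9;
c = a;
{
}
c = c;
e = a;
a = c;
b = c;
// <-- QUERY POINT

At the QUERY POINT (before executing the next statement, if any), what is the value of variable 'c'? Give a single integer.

Answer: 9

Derivation:
Step 1: enter scope (depth=1)
Step 2: declare d=65 at depth 1
Step 3: declare f=(read d)=65 at depth 1
Step 4: exit scope (depth=0)
Step 5: declare a=9 at depth 0
Step 6: declare c=(read a)=9 at depth 0
Step 7: enter scope (depth=1)
Step 8: exit scope (depth=0)
Step 9: declare c=(read c)=9 at depth 0
Step 10: declare e=(read a)=9 at depth 0
Step 11: declare a=(read c)=9 at depth 0
Step 12: declare b=(read c)=9 at depth 0
Visible at query point: a=9 b=9 c=9 e=9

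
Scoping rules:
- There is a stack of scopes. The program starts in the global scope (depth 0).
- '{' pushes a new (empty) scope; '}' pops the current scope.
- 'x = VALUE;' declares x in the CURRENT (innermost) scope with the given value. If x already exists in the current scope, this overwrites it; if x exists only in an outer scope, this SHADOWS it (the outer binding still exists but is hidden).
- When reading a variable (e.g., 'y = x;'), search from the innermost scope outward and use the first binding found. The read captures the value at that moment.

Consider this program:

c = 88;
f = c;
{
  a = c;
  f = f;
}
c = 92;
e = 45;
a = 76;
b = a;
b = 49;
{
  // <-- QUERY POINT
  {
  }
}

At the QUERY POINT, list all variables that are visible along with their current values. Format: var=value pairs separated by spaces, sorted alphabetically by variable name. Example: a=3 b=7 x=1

Step 1: declare c=88 at depth 0
Step 2: declare f=(read c)=88 at depth 0
Step 3: enter scope (depth=1)
Step 4: declare a=(read c)=88 at depth 1
Step 5: declare f=(read f)=88 at depth 1
Step 6: exit scope (depth=0)
Step 7: declare c=92 at depth 0
Step 8: declare e=45 at depth 0
Step 9: declare a=76 at depth 0
Step 10: declare b=(read a)=76 at depth 0
Step 11: declare b=49 at depth 0
Step 12: enter scope (depth=1)
Visible at query point: a=76 b=49 c=92 e=45 f=88

Answer: a=76 b=49 c=92 e=45 f=88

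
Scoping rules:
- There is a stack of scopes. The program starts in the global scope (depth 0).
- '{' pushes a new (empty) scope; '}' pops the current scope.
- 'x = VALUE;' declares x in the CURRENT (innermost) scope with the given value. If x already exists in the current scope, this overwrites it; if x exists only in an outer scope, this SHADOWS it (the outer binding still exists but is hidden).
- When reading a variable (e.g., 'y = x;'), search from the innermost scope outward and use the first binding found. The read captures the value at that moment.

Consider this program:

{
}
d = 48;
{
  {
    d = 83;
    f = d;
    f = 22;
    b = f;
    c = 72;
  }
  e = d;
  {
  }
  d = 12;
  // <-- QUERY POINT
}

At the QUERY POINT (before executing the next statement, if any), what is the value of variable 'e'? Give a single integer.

Answer: 48

Derivation:
Step 1: enter scope (depth=1)
Step 2: exit scope (depth=0)
Step 3: declare d=48 at depth 0
Step 4: enter scope (depth=1)
Step 5: enter scope (depth=2)
Step 6: declare d=83 at depth 2
Step 7: declare f=(read d)=83 at depth 2
Step 8: declare f=22 at depth 2
Step 9: declare b=(read f)=22 at depth 2
Step 10: declare c=72 at depth 2
Step 11: exit scope (depth=1)
Step 12: declare e=(read d)=48 at depth 1
Step 13: enter scope (depth=2)
Step 14: exit scope (depth=1)
Step 15: declare d=12 at depth 1
Visible at query point: d=12 e=48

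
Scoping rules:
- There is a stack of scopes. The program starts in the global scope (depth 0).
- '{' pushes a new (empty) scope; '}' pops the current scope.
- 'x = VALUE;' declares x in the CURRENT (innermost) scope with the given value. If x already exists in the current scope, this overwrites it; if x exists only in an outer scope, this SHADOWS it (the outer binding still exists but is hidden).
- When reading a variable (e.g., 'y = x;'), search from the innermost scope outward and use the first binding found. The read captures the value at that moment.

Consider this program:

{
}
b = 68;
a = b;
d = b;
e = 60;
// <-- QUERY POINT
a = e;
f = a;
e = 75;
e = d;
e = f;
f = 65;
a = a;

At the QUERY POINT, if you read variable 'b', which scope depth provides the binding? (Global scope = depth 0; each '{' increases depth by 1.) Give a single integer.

Answer: 0

Derivation:
Step 1: enter scope (depth=1)
Step 2: exit scope (depth=0)
Step 3: declare b=68 at depth 0
Step 4: declare a=(read b)=68 at depth 0
Step 5: declare d=(read b)=68 at depth 0
Step 6: declare e=60 at depth 0
Visible at query point: a=68 b=68 d=68 e=60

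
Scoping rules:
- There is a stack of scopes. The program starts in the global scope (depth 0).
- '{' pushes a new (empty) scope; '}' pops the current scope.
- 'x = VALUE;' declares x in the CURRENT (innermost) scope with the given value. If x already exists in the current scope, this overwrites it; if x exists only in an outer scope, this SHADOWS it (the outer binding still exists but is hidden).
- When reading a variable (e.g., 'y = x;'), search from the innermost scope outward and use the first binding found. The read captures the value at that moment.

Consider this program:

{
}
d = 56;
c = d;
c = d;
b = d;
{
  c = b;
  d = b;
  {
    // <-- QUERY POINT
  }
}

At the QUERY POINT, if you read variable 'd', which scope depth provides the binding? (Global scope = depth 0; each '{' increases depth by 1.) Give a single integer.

Answer: 1

Derivation:
Step 1: enter scope (depth=1)
Step 2: exit scope (depth=0)
Step 3: declare d=56 at depth 0
Step 4: declare c=(read d)=56 at depth 0
Step 5: declare c=(read d)=56 at depth 0
Step 6: declare b=(read d)=56 at depth 0
Step 7: enter scope (depth=1)
Step 8: declare c=(read b)=56 at depth 1
Step 9: declare d=(read b)=56 at depth 1
Step 10: enter scope (depth=2)
Visible at query point: b=56 c=56 d=56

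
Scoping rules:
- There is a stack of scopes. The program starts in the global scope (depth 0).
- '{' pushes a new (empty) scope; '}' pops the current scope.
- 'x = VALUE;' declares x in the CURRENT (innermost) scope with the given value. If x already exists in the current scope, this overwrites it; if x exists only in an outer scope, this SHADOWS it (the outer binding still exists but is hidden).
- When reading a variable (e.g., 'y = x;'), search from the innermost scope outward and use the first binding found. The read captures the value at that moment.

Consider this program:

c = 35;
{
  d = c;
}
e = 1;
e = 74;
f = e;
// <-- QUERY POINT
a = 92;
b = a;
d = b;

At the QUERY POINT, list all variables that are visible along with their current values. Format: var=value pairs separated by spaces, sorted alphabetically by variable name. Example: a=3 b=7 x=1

Step 1: declare c=35 at depth 0
Step 2: enter scope (depth=1)
Step 3: declare d=(read c)=35 at depth 1
Step 4: exit scope (depth=0)
Step 5: declare e=1 at depth 0
Step 6: declare e=74 at depth 0
Step 7: declare f=(read e)=74 at depth 0
Visible at query point: c=35 e=74 f=74

Answer: c=35 e=74 f=74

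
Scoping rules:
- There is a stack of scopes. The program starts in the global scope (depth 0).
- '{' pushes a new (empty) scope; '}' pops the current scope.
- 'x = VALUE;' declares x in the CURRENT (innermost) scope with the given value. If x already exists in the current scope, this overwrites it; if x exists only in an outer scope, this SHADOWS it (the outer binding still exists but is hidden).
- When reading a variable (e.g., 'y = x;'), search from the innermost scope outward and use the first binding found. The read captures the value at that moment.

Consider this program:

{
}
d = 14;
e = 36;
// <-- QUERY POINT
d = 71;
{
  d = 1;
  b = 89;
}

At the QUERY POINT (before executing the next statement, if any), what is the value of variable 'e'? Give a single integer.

Answer: 36

Derivation:
Step 1: enter scope (depth=1)
Step 2: exit scope (depth=0)
Step 3: declare d=14 at depth 0
Step 4: declare e=36 at depth 0
Visible at query point: d=14 e=36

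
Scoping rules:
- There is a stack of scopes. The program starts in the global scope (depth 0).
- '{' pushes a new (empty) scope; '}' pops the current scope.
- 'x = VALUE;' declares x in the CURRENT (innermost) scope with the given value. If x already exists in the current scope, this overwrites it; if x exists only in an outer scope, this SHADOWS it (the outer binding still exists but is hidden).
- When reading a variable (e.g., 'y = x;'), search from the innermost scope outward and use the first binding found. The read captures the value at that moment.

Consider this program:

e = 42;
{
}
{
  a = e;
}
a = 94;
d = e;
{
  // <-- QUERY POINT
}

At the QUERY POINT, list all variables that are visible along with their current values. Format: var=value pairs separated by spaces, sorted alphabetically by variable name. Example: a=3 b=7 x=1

Step 1: declare e=42 at depth 0
Step 2: enter scope (depth=1)
Step 3: exit scope (depth=0)
Step 4: enter scope (depth=1)
Step 5: declare a=(read e)=42 at depth 1
Step 6: exit scope (depth=0)
Step 7: declare a=94 at depth 0
Step 8: declare d=(read e)=42 at depth 0
Step 9: enter scope (depth=1)
Visible at query point: a=94 d=42 e=42

Answer: a=94 d=42 e=42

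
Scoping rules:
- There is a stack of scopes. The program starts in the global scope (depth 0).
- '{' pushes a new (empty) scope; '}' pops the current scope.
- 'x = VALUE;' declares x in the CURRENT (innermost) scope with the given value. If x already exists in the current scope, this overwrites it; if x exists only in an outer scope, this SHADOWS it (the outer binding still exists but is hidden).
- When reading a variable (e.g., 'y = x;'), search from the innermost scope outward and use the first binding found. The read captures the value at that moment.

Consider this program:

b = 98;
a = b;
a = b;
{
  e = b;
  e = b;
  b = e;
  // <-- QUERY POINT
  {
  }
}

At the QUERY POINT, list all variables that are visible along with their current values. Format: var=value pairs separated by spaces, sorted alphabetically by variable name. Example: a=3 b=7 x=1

Answer: a=98 b=98 e=98

Derivation:
Step 1: declare b=98 at depth 0
Step 2: declare a=(read b)=98 at depth 0
Step 3: declare a=(read b)=98 at depth 0
Step 4: enter scope (depth=1)
Step 5: declare e=(read b)=98 at depth 1
Step 6: declare e=(read b)=98 at depth 1
Step 7: declare b=(read e)=98 at depth 1
Visible at query point: a=98 b=98 e=98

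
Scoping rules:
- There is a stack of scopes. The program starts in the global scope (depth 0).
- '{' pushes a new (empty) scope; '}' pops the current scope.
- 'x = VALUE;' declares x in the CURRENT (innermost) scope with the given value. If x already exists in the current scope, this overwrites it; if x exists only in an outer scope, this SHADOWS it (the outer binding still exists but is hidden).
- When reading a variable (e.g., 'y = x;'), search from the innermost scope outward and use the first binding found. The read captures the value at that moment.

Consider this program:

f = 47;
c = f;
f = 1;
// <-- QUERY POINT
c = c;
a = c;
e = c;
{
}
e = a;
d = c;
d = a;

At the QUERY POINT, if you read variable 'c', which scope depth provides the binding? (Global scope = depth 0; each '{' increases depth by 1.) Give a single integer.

Step 1: declare f=47 at depth 0
Step 2: declare c=(read f)=47 at depth 0
Step 3: declare f=1 at depth 0
Visible at query point: c=47 f=1

Answer: 0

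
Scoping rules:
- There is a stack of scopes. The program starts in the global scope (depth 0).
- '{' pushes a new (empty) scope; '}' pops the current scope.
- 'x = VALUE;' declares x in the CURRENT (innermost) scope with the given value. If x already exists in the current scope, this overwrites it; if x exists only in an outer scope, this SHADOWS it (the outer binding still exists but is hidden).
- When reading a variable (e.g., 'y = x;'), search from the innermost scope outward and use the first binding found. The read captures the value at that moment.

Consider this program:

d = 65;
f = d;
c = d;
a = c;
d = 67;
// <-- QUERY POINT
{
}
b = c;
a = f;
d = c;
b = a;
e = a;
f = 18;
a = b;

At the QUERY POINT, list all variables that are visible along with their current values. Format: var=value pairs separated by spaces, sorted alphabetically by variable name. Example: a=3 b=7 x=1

Answer: a=65 c=65 d=67 f=65

Derivation:
Step 1: declare d=65 at depth 0
Step 2: declare f=(read d)=65 at depth 0
Step 3: declare c=(read d)=65 at depth 0
Step 4: declare a=(read c)=65 at depth 0
Step 5: declare d=67 at depth 0
Visible at query point: a=65 c=65 d=67 f=65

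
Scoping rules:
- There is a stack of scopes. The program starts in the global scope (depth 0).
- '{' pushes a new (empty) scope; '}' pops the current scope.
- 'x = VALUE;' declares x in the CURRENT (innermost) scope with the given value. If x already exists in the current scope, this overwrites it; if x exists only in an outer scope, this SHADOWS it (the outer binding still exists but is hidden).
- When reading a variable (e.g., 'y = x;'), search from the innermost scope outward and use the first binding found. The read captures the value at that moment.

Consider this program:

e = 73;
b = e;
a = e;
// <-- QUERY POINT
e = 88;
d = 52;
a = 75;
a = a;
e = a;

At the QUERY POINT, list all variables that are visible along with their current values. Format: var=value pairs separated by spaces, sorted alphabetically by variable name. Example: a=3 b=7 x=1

Answer: a=73 b=73 e=73

Derivation:
Step 1: declare e=73 at depth 0
Step 2: declare b=(read e)=73 at depth 0
Step 3: declare a=(read e)=73 at depth 0
Visible at query point: a=73 b=73 e=73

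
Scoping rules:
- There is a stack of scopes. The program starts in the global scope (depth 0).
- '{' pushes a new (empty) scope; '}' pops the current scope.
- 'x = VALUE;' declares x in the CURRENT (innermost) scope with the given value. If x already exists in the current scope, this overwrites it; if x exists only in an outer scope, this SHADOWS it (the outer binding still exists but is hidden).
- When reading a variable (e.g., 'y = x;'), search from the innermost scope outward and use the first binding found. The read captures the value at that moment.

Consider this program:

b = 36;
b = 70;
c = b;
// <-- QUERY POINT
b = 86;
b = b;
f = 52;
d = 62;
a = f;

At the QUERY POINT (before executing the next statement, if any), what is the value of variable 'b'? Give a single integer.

Step 1: declare b=36 at depth 0
Step 2: declare b=70 at depth 0
Step 3: declare c=(read b)=70 at depth 0
Visible at query point: b=70 c=70

Answer: 70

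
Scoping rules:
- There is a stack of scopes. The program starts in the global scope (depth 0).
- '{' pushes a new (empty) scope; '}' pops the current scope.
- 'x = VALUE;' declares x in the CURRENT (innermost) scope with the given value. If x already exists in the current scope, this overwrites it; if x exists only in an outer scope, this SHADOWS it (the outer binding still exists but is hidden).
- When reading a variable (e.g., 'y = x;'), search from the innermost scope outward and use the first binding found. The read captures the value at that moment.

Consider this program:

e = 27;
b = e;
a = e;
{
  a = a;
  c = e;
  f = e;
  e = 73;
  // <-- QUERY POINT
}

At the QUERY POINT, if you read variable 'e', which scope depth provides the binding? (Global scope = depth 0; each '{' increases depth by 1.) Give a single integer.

Answer: 1

Derivation:
Step 1: declare e=27 at depth 0
Step 2: declare b=(read e)=27 at depth 0
Step 3: declare a=(read e)=27 at depth 0
Step 4: enter scope (depth=1)
Step 5: declare a=(read a)=27 at depth 1
Step 6: declare c=(read e)=27 at depth 1
Step 7: declare f=(read e)=27 at depth 1
Step 8: declare e=73 at depth 1
Visible at query point: a=27 b=27 c=27 e=73 f=27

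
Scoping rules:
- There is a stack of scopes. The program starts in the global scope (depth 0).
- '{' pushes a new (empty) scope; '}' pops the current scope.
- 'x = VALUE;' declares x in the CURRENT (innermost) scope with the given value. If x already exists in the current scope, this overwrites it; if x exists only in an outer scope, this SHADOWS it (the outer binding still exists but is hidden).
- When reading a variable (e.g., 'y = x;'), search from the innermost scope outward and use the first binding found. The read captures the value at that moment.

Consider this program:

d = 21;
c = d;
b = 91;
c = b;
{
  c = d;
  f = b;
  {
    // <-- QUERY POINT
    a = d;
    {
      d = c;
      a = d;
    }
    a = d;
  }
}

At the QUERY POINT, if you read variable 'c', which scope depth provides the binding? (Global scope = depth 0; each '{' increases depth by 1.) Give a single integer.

Step 1: declare d=21 at depth 0
Step 2: declare c=(read d)=21 at depth 0
Step 3: declare b=91 at depth 0
Step 4: declare c=(read b)=91 at depth 0
Step 5: enter scope (depth=1)
Step 6: declare c=(read d)=21 at depth 1
Step 7: declare f=(read b)=91 at depth 1
Step 8: enter scope (depth=2)
Visible at query point: b=91 c=21 d=21 f=91

Answer: 1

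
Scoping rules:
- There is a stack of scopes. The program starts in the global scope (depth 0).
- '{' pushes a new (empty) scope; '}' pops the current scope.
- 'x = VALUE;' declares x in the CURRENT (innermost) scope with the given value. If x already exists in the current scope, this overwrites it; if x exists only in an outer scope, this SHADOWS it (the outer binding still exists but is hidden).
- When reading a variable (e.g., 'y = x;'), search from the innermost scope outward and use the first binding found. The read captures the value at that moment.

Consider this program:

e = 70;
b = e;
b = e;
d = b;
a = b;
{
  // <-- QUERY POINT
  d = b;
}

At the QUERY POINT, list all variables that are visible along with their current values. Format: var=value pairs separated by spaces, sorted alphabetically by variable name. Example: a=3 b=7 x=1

Answer: a=70 b=70 d=70 e=70

Derivation:
Step 1: declare e=70 at depth 0
Step 2: declare b=(read e)=70 at depth 0
Step 3: declare b=(read e)=70 at depth 0
Step 4: declare d=(read b)=70 at depth 0
Step 5: declare a=(read b)=70 at depth 0
Step 6: enter scope (depth=1)
Visible at query point: a=70 b=70 d=70 e=70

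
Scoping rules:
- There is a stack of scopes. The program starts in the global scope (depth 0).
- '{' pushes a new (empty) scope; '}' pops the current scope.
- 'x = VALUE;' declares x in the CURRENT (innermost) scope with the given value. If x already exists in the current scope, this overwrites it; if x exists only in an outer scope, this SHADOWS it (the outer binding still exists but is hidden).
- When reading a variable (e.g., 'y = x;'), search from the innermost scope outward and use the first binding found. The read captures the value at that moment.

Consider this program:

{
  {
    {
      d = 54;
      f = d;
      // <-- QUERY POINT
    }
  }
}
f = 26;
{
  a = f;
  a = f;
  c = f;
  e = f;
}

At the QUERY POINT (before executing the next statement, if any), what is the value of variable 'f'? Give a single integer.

Step 1: enter scope (depth=1)
Step 2: enter scope (depth=2)
Step 3: enter scope (depth=3)
Step 4: declare d=54 at depth 3
Step 5: declare f=(read d)=54 at depth 3
Visible at query point: d=54 f=54

Answer: 54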